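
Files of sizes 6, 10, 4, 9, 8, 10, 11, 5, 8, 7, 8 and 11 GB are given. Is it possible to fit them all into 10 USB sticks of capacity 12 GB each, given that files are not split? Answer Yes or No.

Yes

A valid assignment using 10 USB sticks:
  USB stick 1: 11 = 11
  USB stick 2: 11 = 11
  USB stick 3: 10 = 10
  USB stick 4: 10 = 10
  USB stick 5: 9 = 9
  USB stick 6: 8 + 4 = 12
  USB stick 7: 8 = 8
  USB stick 8: 8 = 8
  USB stick 9: 7 + 5 = 12
  USB stick 10: 6 = 6
Every load is within 12 GB, so 10 USB sticks suffice.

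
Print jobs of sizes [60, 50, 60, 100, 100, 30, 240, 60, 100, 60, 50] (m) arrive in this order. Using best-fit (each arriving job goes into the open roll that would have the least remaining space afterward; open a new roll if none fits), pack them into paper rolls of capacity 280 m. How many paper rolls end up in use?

4

  60 → roll 1 (new)  [load 60/280]
  50 → roll 1  [load 110/280]
  60 → roll 1  [load 170/280]
  100 → roll 1  [load 270/280]
  100 → roll 2 (new)  [load 100/280]
  30 → roll 2  [load 130/280]
  240 → roll 3 (new)  [load 240/280]
  60 → roll 2  [load 190/280]
  100 → roll 4 (new)  [load 100/280]
  60 → roll 2  [load 250/280]
  50 → roll 4  [load 150/280]
4 paper rolls opened.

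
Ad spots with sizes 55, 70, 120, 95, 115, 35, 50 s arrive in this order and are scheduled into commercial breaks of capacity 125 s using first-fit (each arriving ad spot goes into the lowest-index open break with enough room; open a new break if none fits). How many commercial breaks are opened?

  55 → break 1 (new)  [load 55/125]
  70 → break 1  [load 125/125]
  120 → break 2 (new)  [load 120/125]
  95 → break 3 (new)  [load 95/125]
  115 → break 4 (new)  [load 115/125]
  35 → break 5 (new)  [load 35/125]
  50 → break 5  [load 85/125]
5 commercial breaks opened.

5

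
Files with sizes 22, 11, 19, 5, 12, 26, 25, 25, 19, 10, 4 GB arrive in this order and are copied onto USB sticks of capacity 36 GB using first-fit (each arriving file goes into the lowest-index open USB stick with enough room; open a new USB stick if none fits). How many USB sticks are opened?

  22 → USB stick 1 (new)  [load 22/36]
  11 → USB stick 1  [load 33/36]
  19 → USB stick 2 (new)  [load 19/36]
  5 → USB stick 2  [load 24/36]
  12 → USB stick 2  [load 36/36]
  26 → USB stick 3 (new)  [load 26/36]
  25 → USB stick 4 (new)  [load 25/36]
  25 → USB stick 5 (new)  [load 25/36]
  19 → USB stick 6 (new)  [load 19/36]
  10 → USB stick 3  [load 36/36]
  4 → USB stick 4  [load 29/36]
6 USB sticks opened.

6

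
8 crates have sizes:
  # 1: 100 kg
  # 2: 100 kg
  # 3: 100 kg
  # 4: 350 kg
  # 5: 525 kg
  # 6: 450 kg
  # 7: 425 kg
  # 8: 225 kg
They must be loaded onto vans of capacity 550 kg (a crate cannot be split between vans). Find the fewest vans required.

5

Total = 525 + 450 + 425 + 350 + 225 + 100 + 100 + 100 = 2275 kg.
Lower bound: ⌈2275/550⌉ = 5 vans.
A packing using 5 vans:
  van 1: 525 = 525
  van 2: 450 + 100 = 550
  van 3: 425 + 100 = 525
  van 4: 350 + 100 = 450
  van 5: 225 = 225
This matches the lower bound, so 5 is optimal.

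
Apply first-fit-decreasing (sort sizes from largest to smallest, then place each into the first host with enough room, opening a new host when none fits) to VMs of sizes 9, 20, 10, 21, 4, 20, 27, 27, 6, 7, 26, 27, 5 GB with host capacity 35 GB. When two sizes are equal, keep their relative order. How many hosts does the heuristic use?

7

Sorted descending: 27, 27, 27, 26, 21, 20, 20, 10, 9, 7, 6, 5, 4.
  27 → host 1 (new)  [load 27/35]
  27 → host 2 (new)  [load 27/35]
  27 → host 3 (new)  [load 27/35]
  26 → host 4 (new)  [load 26/35]
  21 → host 5 (new)  [load 21/35]
  20 → host 6 (new)  [load 20/35]
  20 → host 7 (new)  [load 20/35]
  10 → host 5  [load 31/35]
  9 → host 4  [load 35/35]
  7 → host 1  [load 34/35]
  6 → host 2  [load 33/35]
  5 → host 3  [load 32/35]
  4 → host 5  [load 35/35]
7 hosts opened.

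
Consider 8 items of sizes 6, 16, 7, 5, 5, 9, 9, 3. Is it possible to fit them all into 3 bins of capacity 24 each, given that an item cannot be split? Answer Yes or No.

A valid assignment using 3 bins:
  bin 1: 16 + 7 = 23
  bin 2: 9 + 9 + 6 = 24
  bin 3: 5 + 5 + 3 = 13
Every load is within 24, so 3 bins suffice.

Yes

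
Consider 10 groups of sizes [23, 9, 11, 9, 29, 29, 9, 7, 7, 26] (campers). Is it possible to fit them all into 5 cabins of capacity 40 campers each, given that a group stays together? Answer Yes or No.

Yes

A valid assignment using 5 cabins:
  cabin 1: 29 + 11 = 40
  cabin 2: 29 + 9 = 38
  cabin 3: 26 + 9 = 35
  cabin 4: 23 + 9 + 7 = 39
  cabin 5: 7 = 7
Every load is within 40 campers, so 5 cabins suffice.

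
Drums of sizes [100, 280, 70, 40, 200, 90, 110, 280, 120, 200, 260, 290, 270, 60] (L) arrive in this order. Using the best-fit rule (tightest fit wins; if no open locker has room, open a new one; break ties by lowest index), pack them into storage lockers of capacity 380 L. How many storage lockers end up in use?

8

  100 → locker 1 (new)  [load 100/380]
  280 → locker 1  [load 380/380]
  70 → locker 2 (new)  [load 70/380]
  40 → locker 2  [load 110/380]
  200 → locker 2  [load 310/380]
  90 → locker 3 (new)  [load 90/380]
  110 → locker 3  [load 200/380]
  280 → locker 4 (new)  [load 280/380]
  120 → locker 3  [load 320/380]
  200 → locker 5 (new)  [load 200/380]
  260 → locker 6 (new)  [load 260/380]
  290 → locker 7 (new)  [load 290/380]
  270 → locker 8 (new)  [load 270/380]
  60 → locker 3  [load 380/380]
8 storage lockers opened.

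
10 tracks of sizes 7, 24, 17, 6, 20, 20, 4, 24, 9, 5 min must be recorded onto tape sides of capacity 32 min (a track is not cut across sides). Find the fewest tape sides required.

5

Total = 24 + 24 + 20 + 20 + 17 + 9 + 7 + 6 + 5 + 4 = 136 min.
Lower bound: ⌈136/32⌉ = 5 tape sides.
A packing using 5 tape sides:
  side 1: 24 + 7 = 31
  side 2: 24 + 6 = 30
  side 3: 20 + 9 = 29
  side 4: 20 + 5 + 4 = 29
  side 5: 17 = 17
This matches the lower bound, so 5 is optimal.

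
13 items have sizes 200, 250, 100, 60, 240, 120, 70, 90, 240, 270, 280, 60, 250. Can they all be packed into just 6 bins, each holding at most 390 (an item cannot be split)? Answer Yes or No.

Total = 2230; ⌈2230/390⌉ = 6.
7 items each exceed half the capacity and cannot share a bin, forcing at least 7 bins.
At least 7 bins are required, but only 6 are allowed.

No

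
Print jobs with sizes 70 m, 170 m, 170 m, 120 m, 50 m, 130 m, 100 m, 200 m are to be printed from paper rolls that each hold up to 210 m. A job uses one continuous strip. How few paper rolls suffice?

Total = 200 + 170 + 170 + 130 + 120 + 100 + 70 + 50 = 1010 m.
Lower bound: ⌈1010/210⌉ = 5 paper rolls.
A packing using 6 paper rolls:
  roll 1: 200 = 200
  roll 2: 170 = 170
  roll 3: 170 = 170
  roll 4: 130 + 70 = 200
  roll 5: 120 + 50 = 170
  roll 6: 100 = 100
No arrangement into 5 paper rolls stays within capacity, so 6 is optimal.

6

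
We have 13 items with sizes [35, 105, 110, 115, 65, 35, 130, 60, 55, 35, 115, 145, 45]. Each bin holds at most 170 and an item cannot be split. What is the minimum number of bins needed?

7

Total = 145 + 130 + 115 + 115 + 110 + 105 + 65 + 60 + 55 + 45 + 35 + 35 + 35 = 1050.
Lower bound: ⌈1050/170⌉ = 7 bins.
A packing using 7 bins:
  bin 1: 145 = 145
  bin 2: 130 + 35 = 165
  bin 3: 115 + 55 = 170
  bin 4: 115 + 45 = 160
  bin 5: 110 + 60 = 170
  bin 6: 105 + 65 = 170
  bin 7: 35 + 35 = 70
This matches the lower bound, so 7 is optimal.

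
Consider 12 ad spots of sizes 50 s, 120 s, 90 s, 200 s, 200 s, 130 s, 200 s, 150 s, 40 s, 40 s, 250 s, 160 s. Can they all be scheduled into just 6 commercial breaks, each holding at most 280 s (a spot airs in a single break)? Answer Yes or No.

No

Total = 1630 s; ⌈1630/280⌉ = 6.
The bound of 6 does not rule out 6, but exhaustive search shows no assignment into 6 commercial breaks of capacity 280 s exists — the minimum is 7.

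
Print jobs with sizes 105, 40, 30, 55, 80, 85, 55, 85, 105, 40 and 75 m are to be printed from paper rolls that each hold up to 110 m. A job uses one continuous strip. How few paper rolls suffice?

8

Total = 105 + 105 + 85 + 85 + 80 + 75 + 55 + 55 + 40 + 40 + 30 = 755 m.
Lower bound: ⌈755/110⌉ = 7 paper rolls.
A packing using 8 paper rolls:
  roll 1: 105 = 105
  roll 2: 105 = 105
  roll 3: 85 = 85
  roll 4: 85 = 85
  roll 5: 80 + 30 = 110
  roll 6: 75 = 75
  roll 7: 55 + 55 = 110
  roll 8: 40 + 40 = 80
No arrangement into 7 paper rolls stays within capacity, so 8 is optimal.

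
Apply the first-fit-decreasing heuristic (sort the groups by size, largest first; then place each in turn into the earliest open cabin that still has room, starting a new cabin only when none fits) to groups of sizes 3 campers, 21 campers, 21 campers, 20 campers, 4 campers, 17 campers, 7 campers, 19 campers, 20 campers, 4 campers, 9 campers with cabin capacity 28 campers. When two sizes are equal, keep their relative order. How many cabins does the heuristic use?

6

Sorted descending: 21, 21, 20, 20, 19, 17, 9, 7, 4, 4, 3.
  21 → cabin 1 (new)  [load 21/28]
  21 → cabin 2 (new)  [load 21/28]
  20 → cabin 3 (new)  [load 20/28]
  20 → cabin 4 (new)  [load 20/28]
  19 → cabin 5 (new)  [load 19/28]
  17 → cabin 6 (new)  [load 17/28]
  9 → cabin 5  [load 28/28]
  7 → cabin 1  [load 28/28]
  4 → cabin 2  [load 25/28]
  4 → cabin 3  [load 24/28]
  3 → cabin 2  [load 28/28]
6 cabins opened.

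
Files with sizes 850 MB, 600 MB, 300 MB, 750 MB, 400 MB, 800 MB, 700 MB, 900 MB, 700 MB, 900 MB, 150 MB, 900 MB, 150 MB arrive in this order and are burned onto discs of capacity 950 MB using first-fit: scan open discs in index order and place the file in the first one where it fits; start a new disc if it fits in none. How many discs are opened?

  850 → disc 1 (new)  [load 850/950]
  600 → disc 2 (new)  [load 600/950]
  300 → disc 2  [load 900/950]
  750 → disc 3 (new)  [load 750/950]
  400 → disc 4 (new)  [load 400/950]
  800 → disc 5 (new)  [load 800/950]
  700 → disc 6 (new)  [load 700/950]
  900 → disc 7 (new)  [load 900/950]
  700 → disc 8 (new)  [load 700/950]
  900 → disc 9 (new)  [load 900/950]
  150 → disc 3  [load 900/950]
  900 → disc 10 (new)  [load 900/950]
  150 → disc 4  [load 550/950]
10 discs opened.

10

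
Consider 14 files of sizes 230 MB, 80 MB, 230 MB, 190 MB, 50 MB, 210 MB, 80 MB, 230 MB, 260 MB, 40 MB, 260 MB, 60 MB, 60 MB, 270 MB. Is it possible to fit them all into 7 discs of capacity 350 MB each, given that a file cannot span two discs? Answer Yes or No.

No

Total = 2250 MB; ⌈2250/350⌉ = 7.
8 files each exceed half the capacity and cannot share a disc, forcing at least 8 discs.
At least 8 discs are required, but only 7 are allowed.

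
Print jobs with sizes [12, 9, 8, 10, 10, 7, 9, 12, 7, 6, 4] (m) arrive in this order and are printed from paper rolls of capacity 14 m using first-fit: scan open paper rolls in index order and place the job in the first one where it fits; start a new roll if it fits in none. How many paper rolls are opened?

  12 → roll 1 (new)  [load 12/14]
  9 → roll 2 (new)  [load 9/14]
  8 → roll 3 (new)  [load 8/14]
  10 → roll 4 (new)  [load 10/14]
  10 → roll 5 (new)  [load 10/14]
  7 → roll 6 (new)  [load 7/14]
  9 → roll 7 (new)  [load 9/14]
  12 → roll 8 (new)  [load 12/14]
  7 → roll 6  [load 14/14]
  6 → roll 3  [load 14/14]
  4 → roll 2  [load 13/14]
8 paper rolls opened.

8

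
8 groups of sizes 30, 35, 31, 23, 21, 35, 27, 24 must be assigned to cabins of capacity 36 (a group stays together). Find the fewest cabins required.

Total = 35 + 35 + 31 + 30 + 27 + 24 + 23 + 21 = 226.
Lower bound: ⌈226/36⌉ = 7 cabins.
Also, 8 groups each exceed 18, and no two of those can share a cabin, so at least 8 cabins are needed.
A packing using 8 cabins:
  cabin 1: 35 = 35
  cabin 2: 35 = 35
  cabin 3: 31 = 31
  cabin 4: 30 = 30
  cabin 5: 27 = 27
  cabin 6: 24 = 24
  cabin 7: 23 = 23
  cabin 8: 21 = 21
This matches the lower bound, so 8 is optimal.

8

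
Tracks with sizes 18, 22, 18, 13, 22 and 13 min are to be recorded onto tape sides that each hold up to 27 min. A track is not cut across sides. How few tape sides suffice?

Total = 22 + 22 + 18 + 18 + 13 + 13 = 106 min.
Lower bound: ⌈106/27⌉ = 4 tape sides.
A packing using 5 tape sides:
  side 1: 22 = 22
  side 2: 22 = 22
  side 3: 18 = 18
  side 4: 18 = 18
  side 5: 13 + 13 = 26
No arrangement into 4 tape sides stays within capacity, so 5 is optimal.

5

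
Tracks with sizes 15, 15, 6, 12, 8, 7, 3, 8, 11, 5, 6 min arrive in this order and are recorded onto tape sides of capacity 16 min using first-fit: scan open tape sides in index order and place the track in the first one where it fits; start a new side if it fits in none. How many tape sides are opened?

7

  15 → side 1 (new)  [load 15/16]
  15 → side 2 (new)  [load 15/16]
  6 → side 3 (new)  [load 6/16]
  12 → side 4 (new)  [load 12/16]
  8 → side 3  [load 14/16]
  7 → side 5 (new)  [load 7/16]
  3 → side 4  [load 15/16]
  8 → side 5  [load 15/16]
  11 → side 6 (new)  [load 11/16]
  5 → side 6  [load 16/16]
  6 → side 7 (new)  [load 6/16]
7 tape sides opened.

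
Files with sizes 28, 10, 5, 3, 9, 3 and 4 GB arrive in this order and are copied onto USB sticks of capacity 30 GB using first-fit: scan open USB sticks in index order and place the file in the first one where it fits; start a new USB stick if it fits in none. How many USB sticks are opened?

  28 → USB stick 1 (new)  [load 28/30]
  10 → USB stick 2 (new)  [load 10/30]
  5 → USB stick 2  [load 15/30]
  3 → USB stick 2  [load 18/30]
  9 → USB stick 2  [load 27/30]
  3 → USB stick 2  [load 30/30]
  4 → USB stick 3 (new)  [load 4/30]
3 USB sticks opened.

3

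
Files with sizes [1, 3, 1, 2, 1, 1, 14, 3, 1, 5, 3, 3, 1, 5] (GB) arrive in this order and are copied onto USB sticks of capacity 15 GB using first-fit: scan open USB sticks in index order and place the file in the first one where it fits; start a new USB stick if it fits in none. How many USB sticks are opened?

  1 → USB stick 1 (new)  [load 1/15]
  3 → USB stick 1  [load 4/15]
  1 → USB stick 1  [load 5/15]
  2 → USB stick 1  [load 7/15]
  1 → USB stick 1  [load 8/15]
  1 → USB stick 1  [load 9/15]
  14 → USB stick 2 (new)  [load 14/15]
  3 → USB stick 1  [load 12/15]
  1 → USB stick 1  [load 13/15]
  5 → USB stick 3 (new)  [load 5/15]
  3 → USB stick 3  [load 8/15]
  3 → USB stick 3  [load 11/15]
  1 → USB stick 1  [load 14/15]
  5 → USB stick 4 (new)  [load 5/15]
4 USB sticks opened.

4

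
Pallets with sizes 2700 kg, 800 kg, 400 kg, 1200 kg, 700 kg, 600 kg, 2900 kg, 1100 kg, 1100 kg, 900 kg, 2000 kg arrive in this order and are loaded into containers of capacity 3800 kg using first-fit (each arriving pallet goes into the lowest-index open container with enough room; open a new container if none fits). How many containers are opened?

  2700 → container 1 (new)  [load 2700/3800]
  800 → container 1  [load 3500/3800]
  400 → container 2 (new)  [load 400/3800]
  1200 → container 2  [load 1600/3800]
  700 → container 2  [load 2300/3800]
  600 → container 2  [load 2900/3800]
  2900 → container 3 (new)  [load 2900/3800]
  1100 → container 4 (new)  [load 1100/3800]
  1100 → container 4  [load 2200/3800]
  900 → container 2  [load 3800/3800]
  2000 → container 5 (new)  [load 2000/3800]
5 containers opened.

5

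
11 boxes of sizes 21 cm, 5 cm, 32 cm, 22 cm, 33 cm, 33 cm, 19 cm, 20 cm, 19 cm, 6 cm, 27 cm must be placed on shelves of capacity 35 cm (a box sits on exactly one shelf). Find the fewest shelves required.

Total = 33 + 33 + 32 + 27 + 22 + 21 + 20 + 19 + 19 + 6 + 5 = 237 cm.
Lower bound: ⌈237/35⌉ = 7 shelves.
Also, 9 boxes each exceed 35/2 cm, and no two of those can share a shelf, so at least 9 shelves are needed.
A packing using 9 shelves:
  shelf 1: 33 = 33
  shelf 2: 33 = 33
  shelf 3: 32 = 32
  shelf 4: 27 + 6 = 33
  shelf 5: 22 + 5 = 27
  shelf 6: 21 = 21
  shelf 7: 20 = 20
  shelf 8: 19 = 19
  shelf 9: 19 = 19
This matches the lower bound, so 9 is optimal.

9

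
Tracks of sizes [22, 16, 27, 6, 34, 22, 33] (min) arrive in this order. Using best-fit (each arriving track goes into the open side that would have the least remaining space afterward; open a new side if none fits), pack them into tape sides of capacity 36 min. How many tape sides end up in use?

  22 → side 1 (new)  [load 22/36]
  16 → side 2 (new)  [load 16/36]
  27 → side 3 (new)  [load 27/36]
  6 → side 3  [load 33/36]
  34 → side 4 (new)  [load 34/36]
  22 → side 5 (new)  [load 22/36]
  33 → side 6 (new)  [load 33/36]
6 tape sides opened.

6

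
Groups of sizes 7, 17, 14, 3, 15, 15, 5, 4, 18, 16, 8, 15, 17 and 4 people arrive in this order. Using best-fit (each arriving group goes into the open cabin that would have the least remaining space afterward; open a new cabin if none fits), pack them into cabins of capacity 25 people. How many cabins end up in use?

8

  7 → cabin 1 (new)  [load 7/25]
  17 → cabin 1  [load 24/25]
  14 → cabin 2 (new)  [load 14/25]
  3 → cabin 2  [load 17/25]
  15 → cabin 3 (new)  [load 15/25]
  15 → cabin 4 (new)  [load 15/25]
  5 → cabin 2  [load 22/25]
  4 → cabin 3  [load 19/25]
  18 → cabin 5 (new)  [load 18/25]
  16 → cabin 6 (new)  [load 16/25]
  8 → cabin 6  [load 24/25]
  15 → cabin 7 (new)  [load 15/25]
  17 → cabin 8 (new)  [load 17/25]
  4 → cabin 3  [load 23/25]
8 cabins opened.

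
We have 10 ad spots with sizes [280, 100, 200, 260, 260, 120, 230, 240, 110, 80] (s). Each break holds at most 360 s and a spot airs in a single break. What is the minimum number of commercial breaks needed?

6

Total = 280 + 260 + 260 + 240 + 230 + 200 + 120 + 110 + 100 + 80 = 1880 s.
Lower bound: ⌈1880/360⌉ = 6 commercial breaks.
A packing using 6 commercial breaks:
  break 1: 280 + 80 = 360
  break 2: 260 + 100 = 360
  break 3: 260 = 260
  break 4: 240 + 120 = 360
  break 5: 230 + 110 = 340
  break 6: 200 = 200
This matches the lower bound, so 6 is optimal.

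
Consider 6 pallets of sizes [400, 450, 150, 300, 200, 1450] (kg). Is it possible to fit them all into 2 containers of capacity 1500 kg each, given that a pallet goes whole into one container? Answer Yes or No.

A valid assignment using 2 containers:
  container 1: 1450 = 1450
  container 2: 450 + 400 + 300 + 200 + 150 = 1500
Every load is within 1500 kg, so 2 containers suffice.

Yes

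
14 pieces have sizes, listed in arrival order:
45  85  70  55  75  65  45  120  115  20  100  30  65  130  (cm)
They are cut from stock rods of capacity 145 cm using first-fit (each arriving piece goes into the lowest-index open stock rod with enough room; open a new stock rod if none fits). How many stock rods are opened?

8

  45 → stock rod 1 (new)  [load 45/145]
  85 → stock rod 1  [load 130/145]
  70 → stock rod 2 (new)  [load 70/145]
  55 → stock rod 2  [load 125/145]
  75 → stock rod 3 (new)  [load 75/145]
  65 → stock rod 3  [load 140/145]
  45 → stock rod 4 (new)  [load 45/145]
  120 → stock rod 5 (new)  [load 120/145]
  115 → stock rod 6 (new)  [load 115/145]
  20 → stock rod 2  [load 145/145]
  100 → stock rod 4  [load 145/145]
  30 → stock rod 6  [load 145/145]
  65 → stock rod 7 (new)  [load 65/145]
  130 → stock rod 8 (new)  [load 130/145]
8 stock rods opened.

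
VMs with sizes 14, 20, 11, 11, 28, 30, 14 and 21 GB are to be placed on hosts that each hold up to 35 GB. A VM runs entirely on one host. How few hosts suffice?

5

Total = 30 + 28 + 21 + 20 + 14 + 14 + 11 + 11 = 149 GB.
Lower bound: ⌈149/35⌉ = 5 hosts.
A packing using 5 hosts:
  host 1: 30 = 30
  host 2: 28 = 28
  host 3: 21 + 14 = 35
  host 4: 20 + 14 = 34
  host 5: 11 + 11 = 22
This matches the lower bound, so 5 is optimal.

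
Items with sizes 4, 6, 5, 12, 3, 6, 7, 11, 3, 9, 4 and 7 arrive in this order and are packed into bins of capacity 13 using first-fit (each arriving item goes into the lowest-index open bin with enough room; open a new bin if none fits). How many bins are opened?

  4 → bin 1 (new)  [load 4/13]
  6 → bin 1  [load 10/13]
  5 → bin 2 (new)  [load 5/13]
  12 → bin 3 (new)  [load 12/13]
  3 → bin 1  [load 13/13]
  6 → bin 2  [load 11/13]
  7 → bin 4 (new)  [load 7/13]
  11 → bin 5 (new)  [load 11/13]
  3 → bin 4  [load 10/13]
  9 → bin 6 (new)  [load 9/13]
  4 → bin 6  [load 13/13]
  7 → bin 7 (new)  [load 7/13]
7 bins opened.

7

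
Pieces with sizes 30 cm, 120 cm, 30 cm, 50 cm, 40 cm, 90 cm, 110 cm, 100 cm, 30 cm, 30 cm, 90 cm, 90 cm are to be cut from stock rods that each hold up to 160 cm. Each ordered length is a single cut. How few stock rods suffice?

Total = 120 + 110 + 100 + 90 + 90 + 90 + 50 + 40 + 30 + 30 + 30 + 30 = 810 cm.
Lower bound: ⌈810/160⌉ = 6 stock rods.
A packing using 6 stock rods:
  stock rod 1: 120 + 40 = 160
  stock rod 2: 110 + 50 = 160
  stock rod 3: 100 + 30 + 30 = 160
  stock rod 4: 90 + 30 + 30 = 150
  stock rod 5: 90 = 90
  stock rod 6: 90 = 90
This matches the lower bound, so 6 is optimal.

6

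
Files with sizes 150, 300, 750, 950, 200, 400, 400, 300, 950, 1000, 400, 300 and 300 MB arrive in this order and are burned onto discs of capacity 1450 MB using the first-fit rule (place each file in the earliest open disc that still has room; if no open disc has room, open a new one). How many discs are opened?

  150 → disc 1 (new)  [load 150/1450]
  300 → disc 1  [load 450/1450]
  750 → disc 1  [load 1200/1450]
  950 → disc 2 (new)  [load 950/1450]
  200 → disc 1  [load 1400/1450]
  400 → disc 2  [load 1350/1450]
  400 → disc 3 (new)  [load 400/1450]
  300 → disc 3  [load 700/1450]
  950 → disc 4 (new)  [load 950/1450]
  1000 → disc 5 (new)  [load 1000/1450]
  400 → disc 3  [load 1100/1450]
  300 → disc 3  [load 1400/1450]
  300 → disc 4  [load 1250/1450]
5 discs opened.

5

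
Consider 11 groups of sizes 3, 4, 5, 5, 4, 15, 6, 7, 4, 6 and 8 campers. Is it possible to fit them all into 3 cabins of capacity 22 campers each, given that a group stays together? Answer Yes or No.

No

Total = 67 campers; ⌈67/22⌉ = 4.
At least 4 cabins are required, but only 3 are allowed.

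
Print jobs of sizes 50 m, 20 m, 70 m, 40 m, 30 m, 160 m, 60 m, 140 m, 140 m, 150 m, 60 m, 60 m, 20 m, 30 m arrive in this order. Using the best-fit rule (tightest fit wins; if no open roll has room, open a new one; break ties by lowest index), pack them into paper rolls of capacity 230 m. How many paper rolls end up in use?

5

  50 → roll 1 (new)  [load 50/230]
  20 → roll 1  [load 70/230]
  70 → roll 1  [load 140/230]
  40 → roll 1  [load 180/230]
  30 → roll 1  [load 210/230]
  160 → roll 2 (new)  [load 160/230]
  60 → roll 2  [load 220/230]
  140 → roll 3 (new)  [load 140/230]
  140 → roll 4 (new)  [load 140/230]
  150 → roll 5 (new)  [load 150/230]
  60 → roll 5  [load 210/230]
  60 → roll 3  [load 200/230]
  20 → roll 1  [load 230/230]
  30 → roll 3  [load 230/230]
5 paper rolls opened.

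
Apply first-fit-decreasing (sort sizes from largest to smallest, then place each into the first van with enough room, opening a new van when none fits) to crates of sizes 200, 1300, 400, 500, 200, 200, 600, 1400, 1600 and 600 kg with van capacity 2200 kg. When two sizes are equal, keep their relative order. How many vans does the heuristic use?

4

Sorted descending: 1600, 1400, 1300, 600, 600, 500, 400, 200, 200, 200.
  1600 → van 1 (new)  [load 1600/2200]
  1400 → van 2 (new)  [load 1400/2200]
  1300 → van 3 (new)  [load 1300/2200]
  600 → van 1  [load 2200/2200]
  600 → van 2  [load 2000/2200]
  500 → van 3  [load 1800/2200]
  400 → van 3  [load 2200/2200]
  200 → van 2  [load 2200/2200]
  200 → van 4 (new)  [load 200/2200]
  200 → van 4  [load 400/2200]
4 vans opened.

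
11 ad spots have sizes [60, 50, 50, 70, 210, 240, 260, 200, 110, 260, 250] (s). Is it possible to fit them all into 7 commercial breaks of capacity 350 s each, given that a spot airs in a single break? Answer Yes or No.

Yes

A valid assignment using 6 commercial breaks:
  break 1: 260 + 70 = 330
  break 2: 260 + 60 = 320
  break 3: 250 + 50 + 50 = 350
  break 4: 240 + 110 = 350
  break 5: 210 = 210
  break 6: 200 = 200
That uses only 6 ≤ 7, so 7 commercial breaks are enough.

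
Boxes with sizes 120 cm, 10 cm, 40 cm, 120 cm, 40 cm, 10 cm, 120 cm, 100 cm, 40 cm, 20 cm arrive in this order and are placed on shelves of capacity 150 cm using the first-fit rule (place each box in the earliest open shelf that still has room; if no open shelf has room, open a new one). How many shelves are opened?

  120 → shelf 1 (new)  [load 120/150]
  10 → shelf 1  [load 130/150]
  40 → shelf 2 (new)  [load 40/150]
  120 → shelf 3 (new)  [load 120/150]
  40 → shelf 2  [load 80/150]
  10 → shelf 1  [load 140/150]
  120 → shelf 4 (new)  [load 120/150]
  100 → shelf 5 (new)  [load 100/150]
  40 → shelf 2  [load 120/150]
  20 → shelf 2  [load 140/150]
5 shelves opened.

5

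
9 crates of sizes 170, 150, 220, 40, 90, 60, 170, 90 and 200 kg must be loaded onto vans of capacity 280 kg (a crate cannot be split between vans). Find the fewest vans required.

Total = 220 + 200 + 170 + 170 + 150 + 90 + 90 + 60 + 40 = 1190 kg.
Lower bound: ⌈1190/280⌉ = 5 vans.
A packing using 5 vans:
  van 1: 220 + 60 = 280
  van 2: 200 + 40 = 240
  van 3: 170 + 90 = 260
  van 4: 170 + 90 = 260
  van 5: 150 = 150
This matches the lower bound, so 5 is optimal.

5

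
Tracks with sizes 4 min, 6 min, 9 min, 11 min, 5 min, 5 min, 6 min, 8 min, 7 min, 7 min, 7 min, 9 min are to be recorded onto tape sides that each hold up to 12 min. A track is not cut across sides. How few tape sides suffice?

8

Total = 11 + 9 + 9 + 8 + 7 + 7 + 7 + 6 + 6 + 5 + 5 + 4 = 84 min.
Lower bound: ⌈84/12⌉ = 7 tape sides.
A packing using 8 tape sides:
  side 1: 11 = 11
  side 2: 9 = 9
  side 3: 9 = 9
  side 4: 8 + 4 = 12
  side 5: 7 + 5 = 12
  side 6: 7 + 5 = 12
  side 7: 7 = 7
  side 8: 6 + 6 = 12
No arrangement into 7 tape sides stays within capacity, so 8 is optimal.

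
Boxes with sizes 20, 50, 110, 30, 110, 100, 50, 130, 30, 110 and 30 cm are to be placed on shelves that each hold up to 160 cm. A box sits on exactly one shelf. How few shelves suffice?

Total = 130 + 110 + 110 + 110 + 100 + 50 + 50 + 30 + 30 + 30 + 20 = 770 cm.
Lower bound: ⌈770/160⌉ = 5 shelves.
A packing using 5 shelves:
  shelf 1: 130 + 30 = 160
  shelf 2: 110 + 50 = 160
  shelf 3: 110 + 50 = 160
  shelf 4: 110 + 30 + 20 = 160
  shelf 5: 100 + 30 = 130
This matches the lower bound, so 5 is optimal.

5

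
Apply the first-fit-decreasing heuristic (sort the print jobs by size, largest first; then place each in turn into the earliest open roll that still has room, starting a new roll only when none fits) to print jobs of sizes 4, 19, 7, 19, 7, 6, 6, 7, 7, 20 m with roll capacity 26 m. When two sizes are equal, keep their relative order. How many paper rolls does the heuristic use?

Sorted descending: 20, 19, 19, 7, 7, 7, 7, 6, 6, 4.
  20 → roll 1 (new)  [load 20/26]
  19 → roll 2 (new)  [load 19/26]
  19 → roll 3 (new)  [load 19/26]
  7 → roll 2  [load 26/26]
  7 → roll 3  [load 26/26]
  7 → roll 4 (new)  [load 7/26]
  7 → roll 4  [load 14/26]
  6 → roll 1  [load 26/26]
  6 → roll 4  [load 20/26]
  4 → roll 4  [load 24/26]
4 paper rolls opened.

4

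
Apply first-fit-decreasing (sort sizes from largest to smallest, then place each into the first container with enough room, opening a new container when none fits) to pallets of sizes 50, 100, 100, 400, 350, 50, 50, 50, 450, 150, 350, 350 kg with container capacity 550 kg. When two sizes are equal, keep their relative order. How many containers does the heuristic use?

Sorted descending: 450, 400, 350, 350, 350, 150, 100, 100, 50, 50, 50, 50.
  450 → container 1 (new)  [load 450/550]
  400 → container 2 (new)  [load 400/550]
  350 → container 3 (new)  [load 350/550]
  350 → container 4 (new)  [load 350/550]
  350 → container 5 (new)  [load 350/550]
  150 → container 2  [load 550/550]
  100 → container 1  [load 550/550]
  100 → container 3  [load 450/550]
  50 → container 3  [load 500/550]
  50 → container 3  [load 550/550]
  50 → container 4  [load 400/550]
  50 → container 4  [load 450/550]
5 containers opened.

5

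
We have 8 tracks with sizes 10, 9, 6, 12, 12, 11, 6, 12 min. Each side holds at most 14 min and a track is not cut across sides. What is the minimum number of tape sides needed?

Total = 12 + 12 + 12 + 11 + 10 + 9 + 6 + 6 = 78 min.
Lower bound: ⌈78/14⌉ = 6 tape sides.
A packing using 7 tape sides:
  side 1: 12 = 12
  side 2: 12 = 12
  side 3: 12 = 12
  side 4: 11 = 11
  side 5: 10 = 10
  side 6: 9 = 9
  side 7: 6 + 6 = 12
No arrangement into 6 tape sides stays within capacity, so 7 is optimal.

7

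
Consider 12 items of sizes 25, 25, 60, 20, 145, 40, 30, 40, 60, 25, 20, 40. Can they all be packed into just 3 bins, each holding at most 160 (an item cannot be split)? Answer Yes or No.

No

Total = 530; ⌈530/160⌉ = 4.
At least 4 bins are required, but only 3 are allowed.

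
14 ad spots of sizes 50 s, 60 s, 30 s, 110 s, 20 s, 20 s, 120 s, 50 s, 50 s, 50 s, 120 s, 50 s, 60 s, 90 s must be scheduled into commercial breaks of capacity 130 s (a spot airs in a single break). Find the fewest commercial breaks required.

Total = 120 + 120 + 110 + 90 + 60 + 60 + 50 + 50 + 50 + 50 + 50 + 30 + 20 + 20 = 880 s.
Lower bound: ⌈880/130⌉ = 7 commercial breaks.
A packing using 8 commercial breaks:
  break 1: 120 = 120
  break 2: 120 = 120
  break 3: 110 + 20 = 130
  break 4: 90 + 30 = 120
  break 5: 60 + 60 = 120
  break 6: 50 + 50 + 20 = 120
  break 7: 50 + 50 = 100
  break 8: 50 = 50
No arrangement into 7 commercial breaks stays within capacity, so 8 is optimal.

8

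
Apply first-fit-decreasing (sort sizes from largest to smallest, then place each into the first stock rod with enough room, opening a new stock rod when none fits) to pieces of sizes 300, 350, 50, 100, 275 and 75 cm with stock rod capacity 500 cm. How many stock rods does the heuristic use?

3

Sorted descending: 350, 300, 275, 100, 75, 50.
  350 → stock rod 1 (new)  [load 350/500]
  300 → stock rod 2 (new)  [load 300/500]
  275 → stock rod 3 (new)  [load 275/500]
  100 → stock rod 1  [load 450/500]
  75 → stock rod 2  [load 375/500]
  50 → stock rod 1  [load 500/500]
3 stock rods opened.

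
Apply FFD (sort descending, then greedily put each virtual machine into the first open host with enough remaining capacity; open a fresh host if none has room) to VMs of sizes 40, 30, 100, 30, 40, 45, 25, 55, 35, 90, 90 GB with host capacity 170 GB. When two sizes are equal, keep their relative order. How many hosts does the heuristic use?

Sorted descending: 100, 90, 90, 55, 45, 40, 40, 35, 30, 30, 25.
  100 → host 1 (new)  [load 100/170]
  90 → host 2 (new)  [load 90/170]
  90 → host 3 (new)  [load 90/170]
  55 → host 1  [load 155/170]
  45 → host 2  [load 135/170]
  40 → host 3  [load 130/170]
  40 → host 3  [load 170/170]
  35 → host 2  [load 170/170]
  30 → host 4 (new)  [load 30/170]
  30 → host 4  [load 60/170]
  25 → host 4  [load 85/170]
4 hosts opened.

4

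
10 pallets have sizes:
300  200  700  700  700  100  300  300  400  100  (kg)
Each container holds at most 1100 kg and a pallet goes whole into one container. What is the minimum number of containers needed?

Total = 700 + 700 + 700 + 400 + 300 + 300 + 300 + 200 + 100 + 100 = 3800 kg.
Lower bound: ⌈3800/1100⌉ = 4 containers.
A packing using 4 containers:
  container 1: 700 + 400 = 1100
  container 2: 700 + 300 + 100 = 1100
  container 3: 700 + 300 + 100 = 1100
  container 4: 300 + 200 = 500
This matches the lower bound, so 4 is optimal.

4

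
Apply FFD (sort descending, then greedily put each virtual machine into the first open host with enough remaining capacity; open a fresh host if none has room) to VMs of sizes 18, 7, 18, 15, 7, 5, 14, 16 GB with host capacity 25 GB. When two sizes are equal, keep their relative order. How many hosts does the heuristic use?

5

Sorted descending: 18, 18, 16, 15, 14, 7, 7, 5.
  18 → host 1 (new)  [load 18/25]
  18 → host 2 (new)  [load 18/25]
  16 → host 3 (new)  [load 16/25]
  15 → host 4 (new)  [load 15/25]
  14 → host 5 (new)  [load 14/25]
  7 → host 1  [load 25/25]
  7 → host 2  [load 25/25]
  5 → host 3  [load 21/25]
5 hosts opened.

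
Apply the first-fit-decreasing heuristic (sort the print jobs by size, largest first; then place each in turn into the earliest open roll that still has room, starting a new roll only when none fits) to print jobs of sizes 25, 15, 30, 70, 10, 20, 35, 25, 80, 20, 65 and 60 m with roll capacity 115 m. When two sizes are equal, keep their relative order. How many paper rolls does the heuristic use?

4

Sorted descending: 80, 70, 65, 60, 35, 30, 25, 25, 20, 20, 15, 10.
  80 → roll 1 (new)  [load 80/115]
  70 → roll 2 (new)  [load 70/115]
  65 → roll 3 (new)  [load 65/115]
  60 → roll 4 (new)  [load 60/115]
  35 → roll 1  [load 115/115]
  30 → roll 2  [load 100/115]
  25 → roll 3  [load 90/115]
  25 → roll 3  [load 115/115]
  20 → roll 4  [load 80/115]
  20 → roll 4  [load 100/115]
  15 → roll 2  [load 115/115]
  10 → roll 4  [load 110/115]
4 paper rolls opened.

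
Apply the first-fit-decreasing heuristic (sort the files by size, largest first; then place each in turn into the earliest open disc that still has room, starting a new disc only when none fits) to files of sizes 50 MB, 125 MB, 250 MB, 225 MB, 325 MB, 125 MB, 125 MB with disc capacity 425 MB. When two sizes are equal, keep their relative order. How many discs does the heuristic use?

Sorted descending: 325, 250, 225, 125, 125, 125, 50.
  325 → disc 1 (new)  [load 325/425]
  250 → disc 2 (new)  [load 250/425]
  225 → disc 3 (new)  [load 225/425]
  125 → disc 2  [load 375/425]
  125 → disc 3  [load 350/425]
  125 → disc 4 (new)  [load 125/425]
  50 → disc 1  [load 375/425]
4 discs opened.

4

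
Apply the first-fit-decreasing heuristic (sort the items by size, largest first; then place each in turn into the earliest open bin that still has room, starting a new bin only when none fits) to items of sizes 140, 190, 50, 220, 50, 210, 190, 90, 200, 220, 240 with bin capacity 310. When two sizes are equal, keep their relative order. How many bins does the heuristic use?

Sorted descending: 240, 220, 220, 210, 200, 190, 190, 140, 90, 50, 50.
  240 → bin 1 (new)  [load 240/310]
  220 → bin 2 (new)  [load 220/310]
  220 → bin 3 (new)  [load 220/310]
  210 → bin 4 (new)  [load 210/310]
  200 → bin 5 (new)  [load 200/310]
  190 → bin 6 (new)  [load 190/310]
  190 → bin 7 (new)  [load 190/310]
  140 → bin 8 (new)  [load 140/310]
  90 → bin 2  [load 310/310]
  50 → bin 1  [load 290/310]
  50 → bin 3  [load 270/310]
8 bins opened.

8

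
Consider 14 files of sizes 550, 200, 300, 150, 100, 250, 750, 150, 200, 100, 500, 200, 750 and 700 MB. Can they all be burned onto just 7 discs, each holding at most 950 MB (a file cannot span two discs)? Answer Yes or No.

Yes

A valid assignment using 6 discs:
  disc 1: 750 + 200 = 950
  disc 2: 750 + 200 = 950
  disc 3: 700 + 250 = 950
  disc 4: 550 + 300 + 100 = 950
  disc 5: 500 + 200 + 150 + 100 = 950
  disc 6: 150 = 150
That uses only 6 ≤ 7, so 7 discs are enough.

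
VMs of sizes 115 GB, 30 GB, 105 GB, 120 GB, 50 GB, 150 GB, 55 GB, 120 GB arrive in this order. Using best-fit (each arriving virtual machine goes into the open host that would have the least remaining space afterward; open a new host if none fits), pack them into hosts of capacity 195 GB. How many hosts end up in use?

5

  115 → host 1 (new)  [load 115/195]
  30 → host 1  [load 145/195]
  105 → host 2 (new)  [load 105/195]
  120 → host 3 (new)  [load 120/195]
  50 → host 1  [load 195/195]
  150 → host 4 (new)  [load 150/195]
  55 → host 3  [load 175/195]
  120 → host 5 (new)  [load 120/195]
5 hosts opened.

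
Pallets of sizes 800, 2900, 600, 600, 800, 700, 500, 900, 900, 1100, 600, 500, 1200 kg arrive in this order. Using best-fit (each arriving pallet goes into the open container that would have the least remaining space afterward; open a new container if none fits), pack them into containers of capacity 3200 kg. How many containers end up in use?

5

  800 → container 1 (new)  [load 800/3200]
  2900 → container 2 (new)  [load 2900/3200]
  600 → container 1  [load 1400/3200]
  600 → container 1  [load 2000/3200]
  800 → container 1  [load 2800/3200]
  700 → container 3 (new)  [load 700/3200]
  500 → container 3  [load 1200/3200]
  900 → container 3  [load 2100/3200]
  900 → container 3  [load 3000/3200]
  1100 → container 4 (new)  [load 1100/3200]
  600 → container 4  [load 1700/3200]
  500 → container 4  [load 2200/3200]
  1200 → container 5 (new)  [load 1200/3200]
5 containers opened.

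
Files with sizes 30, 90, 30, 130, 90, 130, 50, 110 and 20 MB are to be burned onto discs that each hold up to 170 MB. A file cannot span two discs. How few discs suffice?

5

Total = 130 + 130 + 110 + 90 + 90 + 50 + 30 + 30 + 20 = 680 MB.
Lower bound: ⌈680/170⌉ = 4 discs.
Also, 5 files each exceed 85 MB, and no two of those can share a disc, so at least 5 discs are needed.
A packing using 5 discs:
  disc 1: 130 + 30 = 160
  disc 2: 130 + 30 = 160
  disc 3: 110 + 50 = 160
  disc 4: 90 + 20 = 110
  disc 5: 90 = 90
This matches the lower bound, so 5 is optimal.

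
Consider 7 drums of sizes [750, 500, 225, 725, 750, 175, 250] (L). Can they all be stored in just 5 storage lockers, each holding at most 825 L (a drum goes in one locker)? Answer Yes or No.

Yes

A valid assignment using 5 storage lockers:
  locker 1: 750 = 750
  locker 2: 750 = 750
  locker 3: 725 = 725
  locker 4: 500 + 250 = 750
  locker 5: 225 + 175 = 400
Every load is within 825 L, so 5 storage lockers suffice.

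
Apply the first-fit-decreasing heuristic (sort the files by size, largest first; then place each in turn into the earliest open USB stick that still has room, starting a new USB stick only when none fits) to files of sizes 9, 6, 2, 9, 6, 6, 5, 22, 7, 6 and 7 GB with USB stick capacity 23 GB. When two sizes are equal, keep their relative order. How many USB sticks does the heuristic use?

Sorted descending: 22, 9, 9, 7, 7, 6, 6, 6, 6, 5, 2.
  22 → USB stick 1 (new)  [load 22/23]
  9 → USB stick 2 (new)  [load 9/23]
  9 → USB stick 2  [load 18/23]
  7 → USB stick 3 (new)  [load 7/23]
  7 → USB stick 3  [load 14/23]
  6 → USB stick 3  [load 20/23]
  6 → USB stick 4 (new)  [load 6/23]
  6 → USB stick 4  [load 12/23]
  6 → USB stick 4  [load 18/23]
  5 → USB stick 2  [load 23/23]
  2 → USB stick 3  [load 22/23]
4 USB sticks opened.

4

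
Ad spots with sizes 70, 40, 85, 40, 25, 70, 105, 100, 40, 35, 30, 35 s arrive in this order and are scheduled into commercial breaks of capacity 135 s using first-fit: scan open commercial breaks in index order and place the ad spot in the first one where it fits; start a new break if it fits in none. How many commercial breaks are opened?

  70 → break 1 (new)  [load 70/135]
  40 → break 1  [load 110/135]
  85 → break 2 (new)  [load 85/135]
  40 → break 2  [load 125/135]
  25 → break 1  [load 135/135]
  70 → break 3 (new)  [load 70/135]
  105 → break 4 (new)  [load 105/135]
  100 → break 5 (new)  [load 100/135]
  40 → break 3  [load 110/135]
  35 → break 5  [load 135/135]
  30 → break 4  [load 135/135]
  35 → break 6 (new)  [load 35/135]
6 commercial breaks opened.

6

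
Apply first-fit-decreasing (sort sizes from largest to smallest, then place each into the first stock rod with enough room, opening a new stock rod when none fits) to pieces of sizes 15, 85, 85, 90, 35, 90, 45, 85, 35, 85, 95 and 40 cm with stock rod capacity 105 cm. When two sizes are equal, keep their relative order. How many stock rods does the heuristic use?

9

Sorted descending: 95, 90, 90, 85, 85, 85, 85, 45, 40, 35, 35, 15.
  95 → stock rod 1 (new)  [load 95/105]
  90 → stock rod 2 (new)  [load 90/105]
  90 → stock rod 3 (new)  [load 90/105]
  85 → stock rod 4 (new)  [load 85/105]
  85 → stock rod 5 (new)  [load 85/105]
  85 → stock rod 6 (new)  [load 85/105]
  85 → stock rod 7 (new)  [load 85/105]
  45 → stock rod 8 (new)  [load 45/105]
  40 → stock rod 8  [load 85/105]
  35 → stock rod 9 (new)  [load 35/105]
  35 → stock rod 9  [load 70/105]
  15 → stock rod 2  [load 105/105]
9 stock rods opened.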